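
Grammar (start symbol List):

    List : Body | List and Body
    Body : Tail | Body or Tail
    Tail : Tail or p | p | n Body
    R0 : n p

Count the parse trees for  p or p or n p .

Parse trees for p or p or n p:
  [List [Body [Body [Tail [Tail p] or p]] or [Tail n [Body [Tail p]]]]]
  [List [Body [Body [Body [Tail p]] or [Tail p]] or [Tail n [Body [Tail p]]]]]

2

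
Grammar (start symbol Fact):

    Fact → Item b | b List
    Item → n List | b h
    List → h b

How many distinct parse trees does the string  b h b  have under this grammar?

Parse trees for b h b:
  [Fact [Item b h] b]
  [Fact b [List h b]]

2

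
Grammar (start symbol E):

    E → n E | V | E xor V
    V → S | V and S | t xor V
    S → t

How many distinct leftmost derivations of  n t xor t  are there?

3

Parse trees for n t xor t:
  [E n [E [V t xor [V [S t]]]]]
  [E n [E [E [V [S t]]] xor [V [S t]]]]
  [E [E n [E [V [S t]]]] xor [V [S t]]]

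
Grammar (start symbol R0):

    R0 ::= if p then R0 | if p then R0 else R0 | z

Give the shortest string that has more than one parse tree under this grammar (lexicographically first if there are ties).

if p then if p then z else z

length 1: no string has ≥2 trees
length 4: no string has ≥2 trees
length 6: no string has ≥2 trees
length 7: no string has ≥2 trees
length 9: if p then if p then z else z has 2 parse trees

Two derivations of if p then if p then z else z:
  R0 ⇒ if p then R0 ⇒ if p then if p then R0 else R0 ⇒ if p then if p then z else R0 ⇒ if p then if p then z else z
  R0 ⇒ if p then R0 else R0 ⇒ if p then if p then R0 else R0 ⇒ if p then if p then z else R0 ⇒ if p then if p then z else z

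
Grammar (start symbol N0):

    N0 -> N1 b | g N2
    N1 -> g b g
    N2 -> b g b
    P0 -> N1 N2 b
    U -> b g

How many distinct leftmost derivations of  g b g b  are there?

2

Parse trees for g b g b:
  [N0 [N1 g b g] b]
  [N0 g [N2 b g b]]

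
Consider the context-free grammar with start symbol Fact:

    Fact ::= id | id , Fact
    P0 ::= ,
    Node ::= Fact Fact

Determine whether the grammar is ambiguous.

Unambiguous

(P0, Node are unreachable from Fact, so their rules don't affect L(Fact).) The reachable grammar is A → atom sep A | atom. Each atom is followed by either the separator (recurse) or end-of-string (stop) — no choice point.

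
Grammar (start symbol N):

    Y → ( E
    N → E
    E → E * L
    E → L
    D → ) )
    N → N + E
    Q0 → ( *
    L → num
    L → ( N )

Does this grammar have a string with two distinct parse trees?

Unambiguous

(D, Q0, Y are unreachable from N, so their rules don't affect L(N).) N → N + E | E  ;  E → E * L | L  — a left-associative chain with L at the bottom. Each string factors uniquely by precedence.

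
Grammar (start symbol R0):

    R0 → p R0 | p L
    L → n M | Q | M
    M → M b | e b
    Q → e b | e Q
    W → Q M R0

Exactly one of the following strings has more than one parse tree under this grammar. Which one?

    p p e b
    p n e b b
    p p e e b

p p e b

p p e b: 2 trees
p n e b b: 1 tree
p p e e b: 1 tree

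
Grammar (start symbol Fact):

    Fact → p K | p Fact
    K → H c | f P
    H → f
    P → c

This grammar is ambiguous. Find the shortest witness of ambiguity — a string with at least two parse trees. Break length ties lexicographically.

p f c

length 3: p f c has 2 parse trees

Two derivations of p f c:
  Fact ⇒ p K ⇒ p H c ⇒ p f c
  Fact ⇒ p K ⇒ p f P ⇒ p f c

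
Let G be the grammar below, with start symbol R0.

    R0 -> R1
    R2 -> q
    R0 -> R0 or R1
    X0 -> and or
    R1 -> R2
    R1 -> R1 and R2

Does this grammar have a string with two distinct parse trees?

(X0 is unreachable from R0, so its rules don't affect L(R0).) This is a standard precedence ladder (R0 over R1 over R2), with each level left-recursive on its own operator ('or' at R0, 'and' at R1). That structure is LR(1), hence unambiguous.

Unambiguous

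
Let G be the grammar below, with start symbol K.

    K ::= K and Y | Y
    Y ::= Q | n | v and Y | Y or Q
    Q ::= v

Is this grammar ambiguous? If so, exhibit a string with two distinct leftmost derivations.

Ambiguous

Witness: v and n

Derivation 1: K ⇒ K and Y ⇒ Y and Y ⇒ Q and Y ⇒ v and Y ⇒ v and n
Derivation 2: K ⇒ Y ⇒ v and Y ⇒ v and n

Two distinct leftmost derivations for the same string.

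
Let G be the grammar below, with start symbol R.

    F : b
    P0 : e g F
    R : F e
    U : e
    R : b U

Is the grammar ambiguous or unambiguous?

Ambiguous

Witness: b e

Derivation 1: R ⇒ F e ⇒ b e
Derivation 2: R ⇒ b U ⇒ b e

Two distinct leftmost derivations for the same string.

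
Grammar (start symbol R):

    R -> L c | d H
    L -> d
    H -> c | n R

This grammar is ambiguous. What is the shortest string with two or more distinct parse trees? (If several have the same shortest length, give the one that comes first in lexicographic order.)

d c

length 2: d c has 2 parse trees

Two derivations of d c:
  R ⇒ L c ⇒ d c
  R ⇒ d H ⇒ d c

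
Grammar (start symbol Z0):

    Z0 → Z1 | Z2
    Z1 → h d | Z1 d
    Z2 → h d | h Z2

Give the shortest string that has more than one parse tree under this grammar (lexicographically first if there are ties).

h d

length 2: h d has 2 parse trees

Two derivations of h d:
  Z0 ⇒ Z1 ⇒ h d
  Z0 ⇒ Z2 ⇒ h d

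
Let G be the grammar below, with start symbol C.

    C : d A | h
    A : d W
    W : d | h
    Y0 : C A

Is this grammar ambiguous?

Only C, A, W are reachable from C; ignoring the rest: Restricted to the reachable nonterminals, every rule has the form A → t or A → t B, and no two rules for the same A share a first terminal. The grammar encodes a DFA — one run per string.

Unambiguous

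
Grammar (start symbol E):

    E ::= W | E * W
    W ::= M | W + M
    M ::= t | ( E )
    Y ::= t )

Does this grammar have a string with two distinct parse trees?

(Y is unreachable from E, so its rules don't affect L(E).) The grammar is stratified — E handles '*' (left-recursive), W handles '+', M atoms. Each operator has a fixed associativity and precedence level, so every string has one parse.

Unambiguous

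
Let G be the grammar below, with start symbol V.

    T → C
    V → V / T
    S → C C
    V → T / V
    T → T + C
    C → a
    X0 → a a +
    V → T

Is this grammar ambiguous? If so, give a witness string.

Witness: a / a

Derivation 1: V ⇒ V / T ⇒ T / T ⇒ C / T ⇒ a / T ⇒ a / C ⇒ a / a
Derivation 2: V ⇒ T / V ⇒ C / V ⇒ a / V ⇒ a / T ⇒ a / C ⇒ a / a

Two distinct leftmost derivations for the same string.

Ambiguous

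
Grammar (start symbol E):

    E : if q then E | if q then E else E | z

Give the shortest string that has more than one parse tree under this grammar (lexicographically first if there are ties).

if q then if q then z else z

length 1: no string has ≥2 trees
length 4: no string has ≥2 trees
length 6: no string has ≥2 trees
length 7: no string has ≥2 trees
length 9: if q then if q then z else z has 2 parse trees

Two derivations of if q then if q then z else z:
  E ⇒ if q then E ⇒ if q then if q then E else E ⇒ if q then if q then z else E ⇒ if q then if q then z else z
  E ⇒ if q then E else E ⇒ if q then if q then E else E ⇒ if q then if q then z else E ⇒ if q then if q then z else z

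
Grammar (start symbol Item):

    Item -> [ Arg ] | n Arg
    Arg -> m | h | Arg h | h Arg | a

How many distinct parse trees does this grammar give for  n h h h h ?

Parse trees for n h h h h:
  [Item n [Arg [Arg [Arg [Arg h] h] h] h]]
  [Item n [Arg [Arg [Arg h [Arg h]] h] h]]
  [Item n [Arg [Arg h [Arg [Arg h] h]] h]]
  [Item n [Arg [Arg h [Arg h [Arg h]]] h]]
  [Item n [Arg h [Arg [Arg [Arg h] h] h]]]
  [Item n [Arg h [Arg [Arg h [Arg h]] h]]]
  [Item n [Arg h [Arg h [Arg [Arg h] h]]]]
  [Item n [Arg h [Arg h [Arg h [Arg h]]]]]

8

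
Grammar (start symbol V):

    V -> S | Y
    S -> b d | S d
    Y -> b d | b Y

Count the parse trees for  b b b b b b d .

1

Parse trees for b b b b b b d:
  [V [Y b [Y b [Y b [Y b [Y b [Y b d]]]]]]]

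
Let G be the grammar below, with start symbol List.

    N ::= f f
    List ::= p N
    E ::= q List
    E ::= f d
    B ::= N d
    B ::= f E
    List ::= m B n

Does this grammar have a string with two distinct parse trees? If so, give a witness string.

Witness: m f f d n

Derivation 1: List ⇒ m B n ⇒ m N d n ⇒ m f f d n
Derivation 2: List ⇒ m B n ⇒ m f E n ⇒ m f f d n

Two distinct leftmost derivations for the same string.

Ambiguous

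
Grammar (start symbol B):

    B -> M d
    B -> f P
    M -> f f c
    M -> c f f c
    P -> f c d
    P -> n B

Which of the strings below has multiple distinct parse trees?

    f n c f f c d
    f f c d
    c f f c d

f n c f f c d: 1 tree
f f c d: 2 trees
c f f c d: 1 tree

f f c d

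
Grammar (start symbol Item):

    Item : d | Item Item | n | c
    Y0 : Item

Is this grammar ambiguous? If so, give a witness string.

Ambiguous

Witness: c c c

Derivation 1: Item ⇒ Item Item ⇒ Item Item Item ⇒ c Item Item ⇒ c c Item ⇒ c c c
Derivation 2: Item ⇒ Item Item ⇒ c Item ⇒ c Item Item ⇒ c c Item ⇒ c c c

Two distinct leftmost derivations for the same string.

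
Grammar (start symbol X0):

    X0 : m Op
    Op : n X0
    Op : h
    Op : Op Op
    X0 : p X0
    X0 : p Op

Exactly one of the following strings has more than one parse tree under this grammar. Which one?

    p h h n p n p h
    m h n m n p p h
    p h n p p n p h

p h h n p n p h

p h h n p n p h: 2 trees
m h n m n p p h: 1 tree
p h n p p n p h: 1 tree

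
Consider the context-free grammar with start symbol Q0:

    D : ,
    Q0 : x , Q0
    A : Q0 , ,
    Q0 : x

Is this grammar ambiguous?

Unambiguous

(A, D are unreachable from Q0, so their rules don't affect L(Q0).) The reachable grammar is A → atom sep A | atom. Each atom is followed by either the separator (recurse) or end-of-string (stop) — no choice point.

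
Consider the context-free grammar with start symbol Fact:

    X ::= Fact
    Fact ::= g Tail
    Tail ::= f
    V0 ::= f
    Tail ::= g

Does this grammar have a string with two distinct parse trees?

Unambiguous

(X, V0 are unreachable from Fact, so their rules don't affect L(Fact).) The reachable rules are right-linear with at most one rule per (nonterminal, next-terminal) pair. Each input token forces the next rule, so parsing is deterministic.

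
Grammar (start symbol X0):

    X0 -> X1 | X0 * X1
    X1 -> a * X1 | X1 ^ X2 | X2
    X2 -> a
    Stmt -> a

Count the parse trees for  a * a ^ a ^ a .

Parse trees for a * a ^ a ^ a:
  [X0 [X1 a * [X1 [X1 [X1 [X2 a]] ^ [X2 a]] ^ [X2 a]]]]
  [X0 [X1 [X1 a * [X1 [X1 [X2 a]] ^ [X2 a]]] ^ [X2 a]]]
  [X0 [X1 [X1 [X1 a * [X1 [X2 a]]] ^ [X2 a]] ^ [X2 a]]]
  [X0 [X0 [X1 [X2 a]]] * [X1 [X1 [X1 [X2 a]] ^ [X2 a]] ^ [X2 a]]]

4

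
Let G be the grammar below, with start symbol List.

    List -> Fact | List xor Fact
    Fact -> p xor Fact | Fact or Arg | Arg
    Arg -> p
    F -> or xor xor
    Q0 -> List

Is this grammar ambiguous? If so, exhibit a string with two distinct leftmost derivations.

Witness: p xor p

Derivation 1: List ⇒ Fact ⇒ p xor Fact ⇒ p xor Arg ⇒ p xor p
Derivation 2: List ⇒ List xor Fact ⇒ Fact xor Fact ⇒ Arg xor Fact ⇒ p xor Fact ⇒ p xor Arg ⇒ p xor p

Two distinct leftmost derivations for the same string.

Ambiguous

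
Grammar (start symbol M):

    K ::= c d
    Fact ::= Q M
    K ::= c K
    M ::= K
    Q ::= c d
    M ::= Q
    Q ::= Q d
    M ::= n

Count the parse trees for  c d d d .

Parse trees for c d d d:
  [M [Q [Q [Q c d] d] d]]

1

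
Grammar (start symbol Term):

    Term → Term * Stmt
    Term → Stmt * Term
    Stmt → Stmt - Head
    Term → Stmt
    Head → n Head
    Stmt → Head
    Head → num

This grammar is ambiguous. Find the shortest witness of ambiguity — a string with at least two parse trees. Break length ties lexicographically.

num * num

length 1: no string has ≥2 trees
length 2: no string has ≥2 trees
length 3: num * num has 2 parse trees

Two derivations of num * num:
  Term ⇒ Term * Stmt ⇒ Stmt * Stmt ⇒ Head * Stmt ⇒ num * Stmt ⇒ num * Head ⇒ num * num
  Term ⇒ Stmt * Term ⇒ Head * Term ⇒ num * Term ⇒ num * Stmt ⇒ num * Head ⇒ num * num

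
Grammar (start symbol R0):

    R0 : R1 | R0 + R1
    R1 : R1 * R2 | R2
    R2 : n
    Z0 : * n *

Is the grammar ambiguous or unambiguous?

Unambiguous

Only R0, R1, R2 are reachable from R0; ignoring the rest: This is a standard precedence ladder (R0 over R1 over R2), with each level left-recursive on its own operator ('+' at R0, '*' at R1). That structure is LR(1), hence unambiguous.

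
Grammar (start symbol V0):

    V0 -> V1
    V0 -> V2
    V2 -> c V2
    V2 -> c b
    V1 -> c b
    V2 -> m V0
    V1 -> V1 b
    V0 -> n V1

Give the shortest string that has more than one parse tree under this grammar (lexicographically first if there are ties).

c b

length 2: c b has 2 parse trees

Two derivations of c b:
  V0 ⇒ V1 ⇒ c b
  V0 ⇒ V2 ⇒ c b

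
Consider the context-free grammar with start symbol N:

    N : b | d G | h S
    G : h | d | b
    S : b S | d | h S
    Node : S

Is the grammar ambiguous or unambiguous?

Only N, G, S are reachable from N; ignoring the rest: Restricted to the reachable nonterminals, every rule has the form A → t or A → t B, and no two rules for the same A share a first terminal. The grammar encodes a DFA — one run per string.

Unambiguous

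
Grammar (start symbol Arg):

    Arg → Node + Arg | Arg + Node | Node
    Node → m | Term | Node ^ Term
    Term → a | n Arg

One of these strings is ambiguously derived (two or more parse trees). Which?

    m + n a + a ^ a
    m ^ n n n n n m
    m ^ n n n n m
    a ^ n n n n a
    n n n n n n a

m + n a + a ^ a

m + n a + a ^ a: 12 trees
m ^ n n n n n m: 1 tree
m ^ n n n n m: 1 tree
a ^ n n n n a: 1 tree
n n n n n n a: 1 tree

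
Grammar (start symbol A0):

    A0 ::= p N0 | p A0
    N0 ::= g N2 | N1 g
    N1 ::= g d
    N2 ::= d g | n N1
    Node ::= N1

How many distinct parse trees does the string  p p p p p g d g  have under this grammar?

Parse trees for p p p p p g d g:
  [A0 p [A0 p [A0 p [A0 p [A0 p [N0 g [N2 d g]]]]]]]
  [A0 p [A0 p [A0 p [A0 p [A0 p [N0 [N1 g d] g]]]]]]

2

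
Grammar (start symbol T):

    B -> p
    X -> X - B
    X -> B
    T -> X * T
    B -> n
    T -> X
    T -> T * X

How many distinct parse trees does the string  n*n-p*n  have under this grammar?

Parse trees for n*n-p*n:
  [T [X [B n]] * [T [X [X [B n]] - [B p]] * [T [X [B n]]]]]
  [T [X [B n]] * [T [T [X [X [B n]] - [B p]]] * [X [B n]]]]
  [T [T [X [B n]] * [T [X [X [B n]] - [B p]]]] * [X [B n]]]
  [T [T [T [X [B n]]] * [X [X [B n]] - [B p]]] * [X [B n]]]

4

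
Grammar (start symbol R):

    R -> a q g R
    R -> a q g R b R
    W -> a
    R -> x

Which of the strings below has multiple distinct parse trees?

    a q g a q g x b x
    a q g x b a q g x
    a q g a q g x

a q g a q g x b x

a q g a q g x b x: 2 trees
a q g x b a q g x: 1 tree
a q g a q g x: 1 tree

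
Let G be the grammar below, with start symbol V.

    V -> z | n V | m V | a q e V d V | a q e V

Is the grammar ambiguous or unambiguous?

Ambiguous

Witness: a q e a q e z d z

Derivation 1: V ⇒ a q e V d V ⇒ a q e a q e V d V ⇒ a q e a q e z d V ⇒ a q e a q e z d z
Derivation 2: V ⇒ a q e V ⇒ a q e a q e V d V ⇒ a q e a q e z d V ⇒ a q e a q e z d z

Two distinct leftmost derivations for the same string.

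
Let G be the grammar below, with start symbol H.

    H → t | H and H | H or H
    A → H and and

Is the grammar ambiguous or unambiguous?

Witness: t and t and t

Derivation 1: H ⇒ H and H ⇒ t and H ⇒ t and H and H ⇒ t and t and H ⇒ t and t and t
Derivation 2: H ⇒ H and H ⇒ H and H and H ⇒ t and H and H ⇒ t and t and H ⇒ t and t and t

Two distinct leftmost derivations for the same string.

Ambiguous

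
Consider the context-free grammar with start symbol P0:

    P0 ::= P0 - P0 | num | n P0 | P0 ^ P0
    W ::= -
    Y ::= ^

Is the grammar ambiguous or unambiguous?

Ambiguous

Witness: n num - num

Derivation 1: P0 ⇒ P0 - P0 ⇒ n P0 - P0 ⇒ n num - P0 ⇒ n num - num
Derivation 2: P0 ⇒ n P0 ⇒ n P0 - P0 ⇒ n num - P0 ⇒ n num - num

Two distinct leftmost derivations for the same string.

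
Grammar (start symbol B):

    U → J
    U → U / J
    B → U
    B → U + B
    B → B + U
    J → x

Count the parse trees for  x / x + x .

Parse trees for x / x + x:
  [B [U [U [J x]] / [J x]] + [B [U [J x]]]]
  [B [B [U [U [J x]] / [J x]]] + [U [J x]]]

2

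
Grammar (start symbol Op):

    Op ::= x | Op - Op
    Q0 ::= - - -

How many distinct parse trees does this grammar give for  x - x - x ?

2

Parse trees for x - x - x:
  [Op [Op x] - [Op [Op x] - [Op x]]]
  [Op [Op [Op x] - [Op x]] - [Op x]]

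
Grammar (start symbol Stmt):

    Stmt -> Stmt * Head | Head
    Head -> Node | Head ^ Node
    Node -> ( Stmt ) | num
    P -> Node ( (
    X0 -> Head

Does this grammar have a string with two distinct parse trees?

Only Stmt, Head, Node are reachable from Stmt; ignoring the rest: Stmt → Stmt * Head | Head  ;  Head → Head ^ Node | Node  — a left-associative chain with Node at the bottom. Each string factors uniquely by precedence.

Unambiguous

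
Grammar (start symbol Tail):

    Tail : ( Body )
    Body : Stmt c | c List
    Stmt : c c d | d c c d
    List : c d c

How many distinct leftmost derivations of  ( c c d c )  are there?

2

Parse trees for ( c c d c ):
  [Tail ( [Body [Stmt c c d] c] )]
  [Tail ( [Body c [List c d c]] )]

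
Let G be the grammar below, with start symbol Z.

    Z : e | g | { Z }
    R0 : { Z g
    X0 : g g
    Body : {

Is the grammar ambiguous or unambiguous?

Only Z is reachable from Z; ignoring the rest: Each string is a nest of matched brackets around a single atom. An opening bracket forces the recursive rule; an atom forces the base rule.

Unambiguous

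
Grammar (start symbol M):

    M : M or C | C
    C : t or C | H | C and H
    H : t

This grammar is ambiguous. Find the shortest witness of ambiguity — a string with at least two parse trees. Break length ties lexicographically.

length 1: no string has ≥2 trees
length 3: t or t has 2 parse trees

Two derivations of t or t:
  M ⇒ M or C ⇒ C or C ⇒ H or C ⇒ t or C ⇒ t or H ⇒ t or t
  M ⇒ C ⇒ t or C ⇒ t or H ⇒ t or t

t or t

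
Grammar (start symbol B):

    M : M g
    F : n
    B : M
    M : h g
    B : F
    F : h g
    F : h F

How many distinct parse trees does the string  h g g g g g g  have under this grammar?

Parse trees for h g g g g g g:
  [B [M [M [M [M [M [M h g] g] g] g] g] g]]

1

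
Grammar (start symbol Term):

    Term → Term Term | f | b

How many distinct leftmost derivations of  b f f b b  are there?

Parse trees for b f f b b (showing first 6 of 14):
  [Term [Term b] [Term [Term f] [Term [Term f] [Term [Term b] [Term b]]]]]
  [Term [Term b] [Term [Term f] [Term [Term [Term f] [Term b]] [Term b]]]]
  [Term [Term b] [Term [Term [Term f] [Term f]] [Term [Term b] [Term b]]]]
  [Term [Term b] [Term [Term [Term f] [Term [Term f] [Term b]]] [Term b]]]
  [Term [Term b] [Term [Term [Term [Term f] [Term f]] [Term b]] [Term b]]]
  [Term [Term [Term b] [Term f]] [Term [Term f] [Term [Term b] [Term b]]]]

14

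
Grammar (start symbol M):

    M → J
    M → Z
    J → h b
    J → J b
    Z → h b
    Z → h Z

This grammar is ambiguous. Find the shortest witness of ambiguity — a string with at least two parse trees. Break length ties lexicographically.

h b

length 2: h b has 2 parse trees

Two derivations of h b:
  M ⇒ J ⇒ h b
  M ⇒ Z ⇒ h b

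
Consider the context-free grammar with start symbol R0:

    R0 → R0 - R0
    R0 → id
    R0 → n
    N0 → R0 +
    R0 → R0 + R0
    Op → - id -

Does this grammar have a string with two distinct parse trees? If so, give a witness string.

Witness: id + id + id

Derivation 1: R0 ⇒ R0 + R0 ⇒ id + R0 ⇒ id + R0 + R0 ⇒ id + id + R0 ⇒ id + id + id
Derivation 2: R0 ⇒ R0 + R0 ⇒ R0 + R0 + R0 ⇒ id + R0 + R0 ⇒ id + id + R0 ⇒ id + id + id

Two distinct leftmost derivations for the same string.

Ambiguous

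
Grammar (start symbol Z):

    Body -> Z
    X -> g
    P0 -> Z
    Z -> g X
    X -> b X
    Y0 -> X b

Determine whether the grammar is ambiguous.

Only Z, X are reachable from Z; ignoring the rest: Restricted to the reachable nonterminals, every rule has the form A → t or A → t B, and no two rules for the same A share a first terminal. The grammar encodes a DFA — one run per string.

Unambiguous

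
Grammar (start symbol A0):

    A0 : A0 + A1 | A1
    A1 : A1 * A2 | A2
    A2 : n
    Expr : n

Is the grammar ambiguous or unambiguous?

Unambiguous

(Expr is unreachable from A0, so its rules don't affect L(A0).) A0 → A0 + A1 | A1  ;  A1 → A1 * A2 | A2  — a left-associative chain with A2 at the bottom. Each string factors uniquely by precedence.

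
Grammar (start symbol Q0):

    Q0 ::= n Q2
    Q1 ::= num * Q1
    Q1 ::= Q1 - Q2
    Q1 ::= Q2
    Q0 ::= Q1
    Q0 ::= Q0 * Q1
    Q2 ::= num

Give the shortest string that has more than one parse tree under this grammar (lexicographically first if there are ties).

num * num

length 1: no string has ≥2 trees
length 2: no string has ≥2 trees
length 3: num * num has 2 parse trees

Two derivations of num * num:
  Q0 ⇒ Q1 ⇒ num * Q1 ⇒ num * Q2 ⇒ num * num
  Q0 ⇒ Q0 * Q1 ⇒ Q1 * Q1 ⇒ Q2 * Q1 ⇒ num * Q1 ⇒ num * Q2 ⇒ num * num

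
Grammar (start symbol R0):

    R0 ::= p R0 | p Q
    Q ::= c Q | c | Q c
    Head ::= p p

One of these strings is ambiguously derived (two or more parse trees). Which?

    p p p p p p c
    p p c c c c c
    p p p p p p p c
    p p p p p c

p p c c c c c

p p p p p p c: 1 tree
p p c c c c c: 16 trees
p p p p p p p c: 1 tree
p p p p p c: 1 tree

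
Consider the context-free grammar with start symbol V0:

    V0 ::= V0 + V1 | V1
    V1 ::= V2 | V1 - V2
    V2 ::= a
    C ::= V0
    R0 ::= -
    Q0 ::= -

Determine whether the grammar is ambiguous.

Only V0, V1, V2 are reachable from V0; ignoring the rest: This is a standard precedence ladder (V0 over V1 over V2), with each level left-recursive on its own operator ('+' at V0, '-' at V1). That structure is LR(1), hence unambiguous.

Unambiguous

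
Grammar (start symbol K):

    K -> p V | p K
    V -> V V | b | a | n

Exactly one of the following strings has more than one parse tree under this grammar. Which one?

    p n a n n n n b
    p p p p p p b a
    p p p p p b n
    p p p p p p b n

p n a n n n n b

p n a n n n n b: 132 trees
p p p p p p b a: 1 tree
p p p p p b n: 1 tree
p p p p p p b n: 1 tree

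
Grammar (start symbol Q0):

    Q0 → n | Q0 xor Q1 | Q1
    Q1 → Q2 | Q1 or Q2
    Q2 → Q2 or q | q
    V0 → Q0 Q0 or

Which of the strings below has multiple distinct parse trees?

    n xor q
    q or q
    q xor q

n xor q: 1 tree
q or q: 2 trees
q xor q: 1 tree

q or q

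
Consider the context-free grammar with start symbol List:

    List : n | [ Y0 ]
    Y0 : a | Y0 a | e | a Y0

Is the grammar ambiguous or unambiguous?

Witness: [ a a ]

Derivation 1: List ⇒ [ Y0 ] ⇒ [ Y0 a ] ⇒ [ a a ]
Derivation 2: List ⇒ [ Y0 ] ⇒ [ a Y0 ] ⇒ [ a a ]

Two distinct leftmost derivations for the same string.

Ambiguous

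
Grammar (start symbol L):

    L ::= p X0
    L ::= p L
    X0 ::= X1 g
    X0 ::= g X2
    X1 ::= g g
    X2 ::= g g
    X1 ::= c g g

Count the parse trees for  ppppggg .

Parse trees for ppppggg:
  [L p [L p [L p [L p [X0 [X1 g g] g]]]]]
  [L p [L p [L p [L p [X0 g [X2 g g]]]]]]

2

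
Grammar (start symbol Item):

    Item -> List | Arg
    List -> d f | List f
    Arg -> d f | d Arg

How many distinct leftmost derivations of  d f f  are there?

Parse trees for d f f:
  [Item [List [List d f] f]]

1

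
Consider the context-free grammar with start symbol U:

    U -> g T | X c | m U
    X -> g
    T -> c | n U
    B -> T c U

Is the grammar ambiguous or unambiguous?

Witness: g c

Derivation 1: U ⇒ g T ⇒ g c
Derivation 2: U ⇒ X c ⇒ g c

Two distinct leftmost derivations for the same string.

Ambiguous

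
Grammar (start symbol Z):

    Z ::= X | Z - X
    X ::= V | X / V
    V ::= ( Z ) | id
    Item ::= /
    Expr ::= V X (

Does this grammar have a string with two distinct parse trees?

Only Z, X, V are reachable from Z; ignoring the rest: This is a standard precedence ladder (Z over X over V), with each level left-recursive on its own operator ('-' at Z, '/' at X). That structure is LR(1), hence unambiguous.

Unambiguous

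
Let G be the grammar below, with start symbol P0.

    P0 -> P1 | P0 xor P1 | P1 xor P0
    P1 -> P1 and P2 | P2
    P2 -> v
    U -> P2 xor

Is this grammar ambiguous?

Ambiguous

Witness: v xor v

Derivation 1: P0 ⇒ P0 xor P1 ⇒ P1 xor P1 ⇒ P2 xor P1 ⇒ v xor P1 ⇒ v xor P2 ⇒ v xor v
Derivation 2: P0 ⇒ P1 xor P0 ⇒ P2 xor P0 ⇒ v xor P0 ⇒ v xor P1 ⇒ v xor P2 ⇒ v xor v

Two distinct leftmost derivations for the same string.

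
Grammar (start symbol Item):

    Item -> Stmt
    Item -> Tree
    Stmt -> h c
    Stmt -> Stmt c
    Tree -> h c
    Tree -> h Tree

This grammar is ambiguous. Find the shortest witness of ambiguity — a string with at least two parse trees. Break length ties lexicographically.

h c

length 2: h c has 2 parse trees

Two derivations of h c:
  Item ⇒ Stmt ⇒ h c
  Item ⇒ Tree ⇒ h c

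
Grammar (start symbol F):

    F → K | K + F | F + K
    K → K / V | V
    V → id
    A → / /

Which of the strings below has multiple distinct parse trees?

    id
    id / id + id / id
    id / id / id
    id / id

id / id + id / id

id: 1 tree
id / id + id / id: 2 trees
id / id / id: 1 tree
id / id: 1 tree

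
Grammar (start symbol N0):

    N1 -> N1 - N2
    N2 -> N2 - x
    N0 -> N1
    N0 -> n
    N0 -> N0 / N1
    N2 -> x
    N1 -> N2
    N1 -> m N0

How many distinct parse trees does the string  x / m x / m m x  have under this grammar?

2

Parse trees for x / m x / m m x:
  [N0 [N0 [N1 [N2 x]]] / [N1 m [N0 [N0 [N1 [N2 x]]] / [N1 m [N0 [N1 m [N0 [N1 [N2 x]]]]]]]]]
  [N0 [N0 [N0 [N1 [N2 x]]] / [N1 m [N0 [N1 [N2 x]]]]] / [N1 m [N0 [N1 m [N0 [N1 [N2 x]]]]]]]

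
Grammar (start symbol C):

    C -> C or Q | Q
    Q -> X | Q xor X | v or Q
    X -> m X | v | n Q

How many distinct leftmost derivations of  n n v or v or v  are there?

Parse trees for n n v or v or v:
  [C [C [Q [X n [Q [X n [Q [X v]]]]]]] or [Q v or [Q [X v]]]]
  [C [C [C [Q [X n [Q [X n [Q [X v]]]]]]] or [Q [X v]]] or [Q [X v]]]
  [C [C [Q [X n [Q [X n [Q v or [Q [X v]]]]]]]] or [Q [X v]]]
  [C [Q [X n [Q [X n [Q v or [Q v or [Q [X v]]]]]]]]]

4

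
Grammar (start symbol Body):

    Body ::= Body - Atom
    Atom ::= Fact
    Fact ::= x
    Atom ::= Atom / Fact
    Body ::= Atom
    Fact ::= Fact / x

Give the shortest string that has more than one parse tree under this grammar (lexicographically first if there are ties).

x / x

length 1: no string has ≥2 trees
length 3: x / x has 2 parse trees

Two derivations of x / x:
  Body ⇒ Atom ⇒ Fact ⇒ Fact / x ⇒ x / x
  Body ⇒ Atom ⇒ Atom / Fact ⇒ Fact / Fact ⇒ x / Fact ⇒ x / x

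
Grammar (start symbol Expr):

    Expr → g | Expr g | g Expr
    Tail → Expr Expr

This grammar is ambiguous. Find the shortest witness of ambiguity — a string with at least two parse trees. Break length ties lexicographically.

g g

length 1: no string has ≥2 trees
length 2: g g has 2 parse trees

Two derivations of g g:
  Expr ⇒ Expr g ⇒ g g
  Expr ⇒ g Expr ⇒ g g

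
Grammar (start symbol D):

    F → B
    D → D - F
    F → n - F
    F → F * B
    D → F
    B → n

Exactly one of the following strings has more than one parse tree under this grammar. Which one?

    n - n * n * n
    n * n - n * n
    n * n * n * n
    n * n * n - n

n - n * n * n

n - n * n * n: 4 trees
n * n - n * n: 1 tree
n * n * n * n: 1 tree
n * n * n - n: 1 tree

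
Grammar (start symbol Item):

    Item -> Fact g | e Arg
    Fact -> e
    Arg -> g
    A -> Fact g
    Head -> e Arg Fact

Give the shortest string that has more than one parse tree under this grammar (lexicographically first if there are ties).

e g

length 2: e g has 2 parse trees

Two derivations of e g:
  Item ⇒ Fact g ⇒ e g
  Item ⇒ e Arg ⇒ e g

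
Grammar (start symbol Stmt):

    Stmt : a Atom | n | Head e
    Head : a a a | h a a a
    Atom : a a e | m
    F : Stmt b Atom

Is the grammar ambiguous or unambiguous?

Ambiguous

Witness: a a a e

Derivation 1: Stmt ⇒ a Atom ⇒ a a a e
Derivation 2: Stmt ⇒ Head e ⇒ a a a e

Two distinct leftmost derivations for the same string.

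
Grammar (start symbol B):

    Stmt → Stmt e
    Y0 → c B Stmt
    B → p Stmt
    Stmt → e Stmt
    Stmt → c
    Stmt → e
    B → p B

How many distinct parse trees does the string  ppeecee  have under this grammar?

6

Parse trees for ppeecee:
  [B p [B p [Stmt [Stmt [Stmt e [Stmt e [Stmt c]]] e] e]]]
  [B p [B p [Stmt [Stmt e [Stmt [Stmt e [Stmt c]] e]] e]]]
  [B p [B p [Stmt [Stmt e [Stmt e [Stmt [Stmt c] e]]] e]]]
  [B p [B p [Stmt e [Stmt [Stmt [Stmt e [Stmt c]] e] e]]]]
  [B p [B p [Stmt e [Stmt [Stmt e [Stmt [Stmt c] e]] e]]]]
  [B p [B p [Stmt e [Stmt e [Stmt [Stmt [Stmt c] e] e]]]]]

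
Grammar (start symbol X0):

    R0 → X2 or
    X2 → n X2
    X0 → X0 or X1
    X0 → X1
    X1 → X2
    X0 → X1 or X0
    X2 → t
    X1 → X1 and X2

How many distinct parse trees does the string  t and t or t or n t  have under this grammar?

4

Parse trees for t and t or t or n t:
  [X0 [X0 [X0 [X1 [X1 [X2 t]] and [X2 t]]] or [X1 [X2 t]]] or [X1 [X2 n [X2 t]]]]
  [X0 [X0 [X1 [X1 [X2 t]] and [X2 t]] or [X0 [X1 [X2 t]]]] or [X1 [X2 n [X2 t]]]]
  [X0 [X1 [X1 [X2 t]] and [X2 t]] or [X0 [X0 [X1 [X2 t]]] or [X1 [X2 n [X2 t]]]]]
  [X0 [X1 [X1 [X2 t]] and [X2 t]] or [X0 [X1 [X2 t]] or [X0 [X1 [X2 n [X2 t]]]]]]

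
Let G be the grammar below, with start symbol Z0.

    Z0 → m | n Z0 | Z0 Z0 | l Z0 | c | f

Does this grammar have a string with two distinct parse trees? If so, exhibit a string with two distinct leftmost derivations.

Ambiguous

Witness: c c c

Derivation 1: Z0 ⇒ Z0 Z0 ⇒ Z0 Z0 Z0 ⇒ c Z0 Z0 ⇒ c c Z0 ⇒ c c c
Derivation 2: Z0 ⇒ Z0 Z0 ⇒ c Z0 ⇒ c Z0 Z0 ⇒ c c Z0 ⇒ c c c

Two distinct leftmost derivations for the same string.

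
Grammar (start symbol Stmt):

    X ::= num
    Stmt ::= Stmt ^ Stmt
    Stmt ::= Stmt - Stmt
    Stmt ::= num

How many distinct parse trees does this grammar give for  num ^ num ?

Parse trees for num ^ num:
  [Stmt [Stmt num] ^ [Stmt num]]

1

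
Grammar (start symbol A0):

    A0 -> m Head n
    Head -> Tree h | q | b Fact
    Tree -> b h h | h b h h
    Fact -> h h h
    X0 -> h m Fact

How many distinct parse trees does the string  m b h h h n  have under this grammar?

Parse trees for m b h h h n:
  [A0 m [Head [Tree b h h] h] n]
  [A0 m [Head b [Fact h h h]] n]

2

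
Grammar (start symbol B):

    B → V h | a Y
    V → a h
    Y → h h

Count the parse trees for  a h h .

Parse trees for a h h:
  [B [V a h] h]
  [B a [Y h h]]

2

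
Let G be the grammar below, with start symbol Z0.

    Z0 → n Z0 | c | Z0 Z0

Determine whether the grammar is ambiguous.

Witness: c c c

Derivation 1: Z0 ⇒ Z0 Z0 ⇒ c Z0 ⇒ c Z0 Z0 ⇒ c c Z0 ⇒ c c c
Derivation 2: Z0 ⇒ Z0 Z0 ⇒ Z0 Z0 Z0 ⇒ c Z0 Z0 ⇒ c c Z0 ⇒ c c c

Two distinct leftmost derivations for the same string.

Ambiguous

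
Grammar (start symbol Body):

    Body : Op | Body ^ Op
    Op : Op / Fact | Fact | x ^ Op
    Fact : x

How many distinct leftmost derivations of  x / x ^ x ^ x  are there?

2

Parse trees for x / x ^ x ^ x:
  [Body [Body [Op [Op [Fact x]] / [Fact x]]] ^ [Op x ^ [Op [Fact x]]]]
  [Body [Body [Body [Op [Op [Fact x]] / [Fact x]]] ^ [Op [Fact x]]] ^ [Op [Fact x]]]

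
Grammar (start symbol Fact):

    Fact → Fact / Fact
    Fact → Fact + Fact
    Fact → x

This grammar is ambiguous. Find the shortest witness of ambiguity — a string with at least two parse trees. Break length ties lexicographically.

x + x + x

length 1: no string has ≥2 trees
length 3: no string has ≥2 trees
length 5: x + x + x has 2 parse trees

Two derivations of x + x + x:
  Fact ⇒ Fact + Fact ⇒ Fact + Fact + Fact ⇒ x + Fact + Fact ⇒ x + x + Fact ⇒ x + x + x
  Fact ⇒ Fact + Fact ⇒ x + Fact ⇒ x + Fact + Fact ⇒ x + x + Fact ⇒ x + x + x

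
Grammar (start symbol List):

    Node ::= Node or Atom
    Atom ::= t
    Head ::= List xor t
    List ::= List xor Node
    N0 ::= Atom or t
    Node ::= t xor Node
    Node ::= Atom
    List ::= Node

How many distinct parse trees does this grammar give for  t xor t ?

2

Parse trees for t xor t:
  [List [List [Node [Atom t]]] xor [Node [Atom t]]]
  [List [Node t xor [Node [Atom t]]]]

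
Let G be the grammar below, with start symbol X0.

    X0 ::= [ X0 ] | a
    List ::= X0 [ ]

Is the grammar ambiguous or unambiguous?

Unambiguous

Only X0 is reachable from X0; ignoring the rest: Each string is a nest of matched brackets around a single atom. An opening bracket forces the recursive rule; an atom forces the base rule.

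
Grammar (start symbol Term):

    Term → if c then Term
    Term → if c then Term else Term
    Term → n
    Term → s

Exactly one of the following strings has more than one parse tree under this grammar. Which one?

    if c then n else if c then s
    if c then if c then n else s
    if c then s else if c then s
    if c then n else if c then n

if c then n else if c then s: 1 tree
if c then if c then n else s: 2 trees
if c then s else if c then s: 1 tree
if c then n else if c then n: 1 tree

if c then if c then n else s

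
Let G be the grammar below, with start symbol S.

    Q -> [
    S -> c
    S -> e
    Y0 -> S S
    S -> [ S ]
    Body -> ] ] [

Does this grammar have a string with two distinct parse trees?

Only S is reachable from S; ignoring the rest: Each string is a nest of matched brackets around a single atom. An opening bracket forces the recursive rule; an atom forces the base rule.

Unambiguous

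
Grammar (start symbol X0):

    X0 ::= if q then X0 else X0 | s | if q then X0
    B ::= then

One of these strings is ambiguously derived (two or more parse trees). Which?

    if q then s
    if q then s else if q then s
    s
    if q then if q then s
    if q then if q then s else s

if q then if q then s else s

if q then s: 1 tree
if q then s else if q then s: 1 tree
s: 1 tree
if q then if q then s: 1 tree
if q then if q then s else s: 2 trees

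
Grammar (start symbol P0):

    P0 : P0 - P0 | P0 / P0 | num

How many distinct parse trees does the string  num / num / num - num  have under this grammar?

Parse trees for num / num / num - num:
  [P0 [P0 [P0 num] / [P0 [P0 num] / [P0 num]]] - [P0 num]]
  [P0 [P0 [P0 [P0 num] / [P0 num]] / [P0 num]] - [P0 num]]
  [P0 [P0 num] / [P0 [P0 [P0 num] / [P0 num]] - [P0 num]]]
  [P0 [P0 num] / [P0 [P0 num] / [P0 [P0 num] - [P0 num]]]]
  [P0 [P0 [P0 num] / [P0 num]] / [P0 [P0 num] - [P0 num]]]

5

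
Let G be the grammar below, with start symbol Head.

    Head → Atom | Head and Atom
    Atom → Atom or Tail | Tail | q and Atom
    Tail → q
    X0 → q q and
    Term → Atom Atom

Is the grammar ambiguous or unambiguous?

Ambiguous

Witness: q and q

Derivation 1: Head ⇒ Atom ⇒ q and Atom ⇒ q and Tail ⇒ q and q
Derivation 2: Head ⇒ Head and Atom ⇒ Atom and Atom ⇒ Tail and Atom ⇒ q and Atom ⇒ q and Tail ⇒ q and q

Two distinct leftmost derivations for the same string.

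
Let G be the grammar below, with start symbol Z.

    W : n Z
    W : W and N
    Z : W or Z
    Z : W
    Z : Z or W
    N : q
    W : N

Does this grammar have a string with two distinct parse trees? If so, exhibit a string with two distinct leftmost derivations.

Witness: q or q

Derivation 1: Z ⇒ W or Z ⇒ N or Z ⇒ q or Z ⇒ q or W ⇒ q or N ⇒ q or q
Derivation 2: Z ⇒ Z or W ⇒ W or W ⇒ N or W ⇒ q or W ⇒ q or N ⇒ q or q

Two distinct leftmost derivations for the same string.

Ambiguous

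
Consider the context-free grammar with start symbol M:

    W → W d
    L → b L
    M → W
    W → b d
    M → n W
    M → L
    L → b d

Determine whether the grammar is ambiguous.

Ambiguous

Witness: b d

Derivation 1: M ⇒ W ⇒ b d
Derivation 2: M ⇒ L ⇒ b d

Two distinct leftmost derivations for the same string.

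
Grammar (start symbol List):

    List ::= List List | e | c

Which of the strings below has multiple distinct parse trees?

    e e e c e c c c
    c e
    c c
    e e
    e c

e e e c e c c c

e e e c e c c c: 429 trees
c e: 1 tree
c c: 1 tree
e e: 1 tree
e c: 1 tree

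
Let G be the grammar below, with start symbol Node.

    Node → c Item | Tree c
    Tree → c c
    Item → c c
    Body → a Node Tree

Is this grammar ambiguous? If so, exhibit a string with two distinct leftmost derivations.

Witness: c c c

Derivation 1: Node ⇒ c Item ⇒ c c c
Derivation 2: Node ⇒ Tree c ⇒ c c c

Two distinct leftmost derivations for the same string.

Ambiguous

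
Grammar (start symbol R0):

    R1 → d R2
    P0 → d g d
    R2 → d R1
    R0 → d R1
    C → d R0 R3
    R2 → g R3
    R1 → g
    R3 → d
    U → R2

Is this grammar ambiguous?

(C, U, P0 are unreachable from R0, so their rules don't affect L(R0).) The reachable rules are right-linear with at most one rule per (nonterminal, next-terminal) pair. Each input token forces the next rule, so parsing is deterministic.

Unambiguous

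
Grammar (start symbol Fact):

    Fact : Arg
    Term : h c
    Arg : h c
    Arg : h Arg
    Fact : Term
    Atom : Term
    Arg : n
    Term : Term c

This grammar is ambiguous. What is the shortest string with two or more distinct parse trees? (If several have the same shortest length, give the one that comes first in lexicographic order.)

h c

length 1: no string has ≥2 trees
length 2: h c has 2 parse trees

Two derivations of h c:
  Fact ⇒ Arg ⇒ h c
  Fact ⇒ Term ⇒ h c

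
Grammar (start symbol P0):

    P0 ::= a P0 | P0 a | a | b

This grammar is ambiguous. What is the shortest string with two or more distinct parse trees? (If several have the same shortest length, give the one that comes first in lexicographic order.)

a a

length 1: no string has ≥2 trees
length 2: a a has 2 parse trees

Two derivations of a a:
  P0 ⇒ a P0 ⇒ a a
  P0 ⇒ P0 a ⇒ a a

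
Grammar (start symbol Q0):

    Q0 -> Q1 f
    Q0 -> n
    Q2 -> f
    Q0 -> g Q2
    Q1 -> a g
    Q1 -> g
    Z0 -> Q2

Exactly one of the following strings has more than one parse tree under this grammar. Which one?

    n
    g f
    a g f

n: 1 tree
g f: 2 trees
a g f: 1 tree

g f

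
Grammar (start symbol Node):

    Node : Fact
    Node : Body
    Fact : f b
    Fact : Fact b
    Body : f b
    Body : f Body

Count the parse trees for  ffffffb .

1

Parse trees for ffffffb:
  [Node [Body f [Body f [Body f [Body f [Body f [Body f b]]]]]]]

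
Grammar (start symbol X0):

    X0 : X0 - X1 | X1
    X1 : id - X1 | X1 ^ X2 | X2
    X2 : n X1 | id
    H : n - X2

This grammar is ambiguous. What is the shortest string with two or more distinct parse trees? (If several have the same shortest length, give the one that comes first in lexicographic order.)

length 1: no string has ≥2 trees
length 2: no string has ≥2 trees
length 3: id - id has 2 parse trees

Two derivations of id - id:
  X0 ⇒ X0 - X1 ⇒ X1 - X1 ⇒ X2 - X1 ⇒ id - X1 ⇒ id - X2 ⇒ id - id
  X0 ⇒ X1 ⇒ id - X1 ⇒ id - X2 ⇒ id - id

id - id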